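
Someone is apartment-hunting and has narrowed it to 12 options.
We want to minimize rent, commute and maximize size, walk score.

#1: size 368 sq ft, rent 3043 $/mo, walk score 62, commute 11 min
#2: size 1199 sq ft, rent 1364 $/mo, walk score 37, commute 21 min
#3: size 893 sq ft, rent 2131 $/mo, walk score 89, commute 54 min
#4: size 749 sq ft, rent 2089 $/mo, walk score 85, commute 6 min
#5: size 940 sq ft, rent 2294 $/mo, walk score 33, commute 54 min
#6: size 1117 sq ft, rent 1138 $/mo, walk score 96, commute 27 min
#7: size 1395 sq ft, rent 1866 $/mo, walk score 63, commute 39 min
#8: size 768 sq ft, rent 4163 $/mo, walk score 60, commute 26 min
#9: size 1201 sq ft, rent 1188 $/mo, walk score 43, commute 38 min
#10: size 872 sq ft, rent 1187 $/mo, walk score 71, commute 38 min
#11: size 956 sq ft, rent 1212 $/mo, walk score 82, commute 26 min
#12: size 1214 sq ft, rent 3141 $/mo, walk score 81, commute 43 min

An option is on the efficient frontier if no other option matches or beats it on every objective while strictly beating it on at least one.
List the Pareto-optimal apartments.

#1: dominated by #4 (size 749≥368, rent 2089≤3043, walk score 85≥62, commute 6≤11).
#2: not dominated.
#3: dominated by #6 (size 1117≥893, rent 1138≤2131, walk score 96≥89, commute 27≤54).
#4: not dominated (best commute).
#5: dominated by #2 (size 1199≥940, rent 1364≤2294, walk score 37≥33, commute 21≤54).
#6: not dominated (best rent).
#7: not dominated (best size).
#8: dominated by #11 (size 956≥768, rent 1212≤4163, walk score 82≥60, commute 26≤26).
#9: not dominated.
#10: dominated by #6 (size 1117≥872, rent 1138≤1187, walk score 96≥71, commute 27≤38).
#11: not dominated.
#12: not dominated.

#2, #4, #6, #7, #9, #11, #12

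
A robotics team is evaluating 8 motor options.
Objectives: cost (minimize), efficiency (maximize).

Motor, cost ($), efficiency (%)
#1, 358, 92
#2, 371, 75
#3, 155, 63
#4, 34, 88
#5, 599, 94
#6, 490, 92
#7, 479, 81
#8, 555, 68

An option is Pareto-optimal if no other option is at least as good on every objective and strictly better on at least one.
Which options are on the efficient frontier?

#1: not dominated.
#2: dominated by #1 (cost 358≤371, efficiency 92≥75).
#3: dominated by #4 (cost 34≤155, efficiency 88≥63).
#4: not dominated (best cost).
#5: not dominated (best efficiency).
#6: dominated by #1 (cost 358≤490, efficiency 92≥92).
#7: dominated by #1 (cost 358≤479, efficiency 92≥81).
#8: dominated by #1 (cost 358≤555, efficiency 92≥68).

#1, #4, #5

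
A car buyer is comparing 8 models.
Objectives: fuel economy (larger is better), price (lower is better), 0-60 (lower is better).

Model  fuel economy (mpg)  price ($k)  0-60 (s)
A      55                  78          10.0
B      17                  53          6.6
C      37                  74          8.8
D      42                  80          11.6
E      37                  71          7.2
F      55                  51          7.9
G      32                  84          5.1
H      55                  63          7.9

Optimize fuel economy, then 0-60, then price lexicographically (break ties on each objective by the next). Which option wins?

F

First maximize fuel economy: best is 55, kept {A, F, H}.
Then minimize 0-60: best is 7.9, kept {F, H}.
Then minimize price: best is 51, kept {F}.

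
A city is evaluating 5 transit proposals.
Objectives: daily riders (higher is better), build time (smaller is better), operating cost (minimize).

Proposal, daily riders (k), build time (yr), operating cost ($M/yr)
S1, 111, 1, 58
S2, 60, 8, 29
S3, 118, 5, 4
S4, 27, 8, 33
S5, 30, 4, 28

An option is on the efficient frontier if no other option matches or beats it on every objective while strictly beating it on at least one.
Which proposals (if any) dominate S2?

S3

S3: daily riders 118≥60, build time 5≤8, operating cost 4≤29 — dominates S2.
Others (S1, S4, S5) are each worse than S2 on at least one objective.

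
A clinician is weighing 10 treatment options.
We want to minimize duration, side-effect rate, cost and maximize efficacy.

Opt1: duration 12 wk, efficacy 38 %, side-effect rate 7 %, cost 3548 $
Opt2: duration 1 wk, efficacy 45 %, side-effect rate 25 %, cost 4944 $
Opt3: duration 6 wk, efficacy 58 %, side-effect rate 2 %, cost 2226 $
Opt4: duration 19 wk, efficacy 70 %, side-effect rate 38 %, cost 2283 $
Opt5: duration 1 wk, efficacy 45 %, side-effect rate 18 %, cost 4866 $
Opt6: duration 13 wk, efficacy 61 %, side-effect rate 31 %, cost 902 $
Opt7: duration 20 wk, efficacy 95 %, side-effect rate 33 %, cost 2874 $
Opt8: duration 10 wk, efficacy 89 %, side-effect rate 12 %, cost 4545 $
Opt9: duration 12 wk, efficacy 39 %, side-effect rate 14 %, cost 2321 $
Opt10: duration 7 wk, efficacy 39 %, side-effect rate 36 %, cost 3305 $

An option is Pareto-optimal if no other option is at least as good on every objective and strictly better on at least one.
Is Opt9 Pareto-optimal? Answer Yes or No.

Opt3 vs Opt9: duration 6≤12, efficacy 58≥39, side-effect rate 2≤14, cost 2226≤2321 — Opt3 is at least as good on every objective and strictly better on at least one, so Opt3 dominates Opt9.

No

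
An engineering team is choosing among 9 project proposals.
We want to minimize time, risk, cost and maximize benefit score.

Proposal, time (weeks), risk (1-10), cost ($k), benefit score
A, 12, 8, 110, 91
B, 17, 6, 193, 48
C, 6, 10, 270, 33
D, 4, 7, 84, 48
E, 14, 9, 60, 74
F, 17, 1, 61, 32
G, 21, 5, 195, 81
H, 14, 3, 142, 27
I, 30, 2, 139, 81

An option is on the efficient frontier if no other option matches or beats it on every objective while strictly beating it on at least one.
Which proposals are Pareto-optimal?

A, B, D, E, F, G, H, I

A: not dominated (best benefit score).
B: not dominated.
C: dominated by D (time 4≤6, risk 7≤10, cost 84≤270, benefit score 48≥33).
D: not dominated (best time).
E: not dominated (best cost).
F: not dominated (best risk).
G: not dominated.
H: not dominated.
I: not dominated.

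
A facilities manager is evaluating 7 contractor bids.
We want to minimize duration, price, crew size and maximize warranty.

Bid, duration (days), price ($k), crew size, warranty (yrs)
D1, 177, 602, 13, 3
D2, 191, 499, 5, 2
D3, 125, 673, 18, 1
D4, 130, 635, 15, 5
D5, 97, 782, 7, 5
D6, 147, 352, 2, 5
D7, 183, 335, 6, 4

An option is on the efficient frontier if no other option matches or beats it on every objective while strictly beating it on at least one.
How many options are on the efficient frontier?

5

D1: dominated by D6 (duration 147≤177, price 352≤602, crew size 2≤13, warranty 5≥3).
D2: dominated by D6 (duration 147≤191, price 352≤499, crew size 2≤5, warranty 5≥2).
D3: not dominated.
D4: not dominated.
D5: not dominated (best duration).
D6: not dominated (best crew size).
D7: not dominated (best price).
Pareto-optimal: D3, D4, D5, D6, D7 → 5.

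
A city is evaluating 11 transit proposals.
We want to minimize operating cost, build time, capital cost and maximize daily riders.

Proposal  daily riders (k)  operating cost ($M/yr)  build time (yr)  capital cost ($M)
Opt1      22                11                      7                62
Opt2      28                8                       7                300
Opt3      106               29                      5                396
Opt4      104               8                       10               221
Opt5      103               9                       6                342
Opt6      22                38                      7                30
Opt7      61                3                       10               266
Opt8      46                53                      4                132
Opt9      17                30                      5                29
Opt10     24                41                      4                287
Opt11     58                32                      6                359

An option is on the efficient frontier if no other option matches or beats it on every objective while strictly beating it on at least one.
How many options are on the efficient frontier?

10

Opt1: not dominated.
Opt2: not dominated.
Opt3: not dominated (best daily riders).
Opt4: not dominated.
Opt5: not dominated.
Opt6: not dominated.
Opt7: not dominated (best operating cost).
Opt8: not dominated.
Opt9: not dominated (best capital cost).
Opt10: not dominated.
Opt11: dominated by Opt5 (daily riders 103≥58, operating cost 9≤32, build time 6≤6, capital cost 342≤359).
Pareto-optimal: Opt1, Opt2, Opt3, Opt4, Opt5, Opt6, Opt7, Opt8, Opt9, Opt10 → 10.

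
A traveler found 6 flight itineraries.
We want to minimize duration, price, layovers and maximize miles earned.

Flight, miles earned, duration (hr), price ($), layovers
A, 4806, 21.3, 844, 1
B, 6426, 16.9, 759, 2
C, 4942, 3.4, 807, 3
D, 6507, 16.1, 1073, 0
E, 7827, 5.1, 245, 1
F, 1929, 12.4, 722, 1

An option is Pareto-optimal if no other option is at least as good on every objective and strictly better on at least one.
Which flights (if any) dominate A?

E

E: miles earned 7827≥4806, duration 5.1≤21.3, price 245≤844, layovers 1≤1 — dominates A.
Others (B, C, D, F) are each worse than A on at least one objective.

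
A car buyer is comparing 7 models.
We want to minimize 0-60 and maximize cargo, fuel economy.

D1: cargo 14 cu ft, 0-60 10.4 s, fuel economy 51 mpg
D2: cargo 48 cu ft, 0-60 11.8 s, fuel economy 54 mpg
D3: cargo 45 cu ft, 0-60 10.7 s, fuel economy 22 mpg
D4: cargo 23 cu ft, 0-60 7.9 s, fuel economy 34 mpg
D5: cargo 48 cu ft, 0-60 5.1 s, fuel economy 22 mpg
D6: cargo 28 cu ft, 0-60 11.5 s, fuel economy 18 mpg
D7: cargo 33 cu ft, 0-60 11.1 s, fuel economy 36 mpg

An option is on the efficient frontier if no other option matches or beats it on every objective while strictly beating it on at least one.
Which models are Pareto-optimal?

D1, D2, D4, D5, D7

D1: not dominated.
D2: not dominated (best fuel economy).
D3: dominated by D5 (cargo 48≥45, 0-60 5.1≤10.7, fuel economy 22≥22).
D4: not dominated.
D5: not dominated (best 0-60).
D6: dominated by D3 (cargo 45≥28, 0-60 10.7≤11.5, fuel economy 22≥18).
D7: not dominated.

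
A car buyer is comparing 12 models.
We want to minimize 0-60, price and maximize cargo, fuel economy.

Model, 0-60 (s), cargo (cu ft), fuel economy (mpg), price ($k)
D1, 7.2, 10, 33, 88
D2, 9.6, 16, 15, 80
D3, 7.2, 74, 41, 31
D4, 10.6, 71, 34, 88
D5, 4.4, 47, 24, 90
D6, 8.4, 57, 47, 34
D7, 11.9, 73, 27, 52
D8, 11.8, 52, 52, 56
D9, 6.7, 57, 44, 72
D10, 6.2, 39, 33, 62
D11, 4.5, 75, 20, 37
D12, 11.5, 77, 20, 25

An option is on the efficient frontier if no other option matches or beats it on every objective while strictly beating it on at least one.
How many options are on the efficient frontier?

D1: dominated by D3 (0-60 7.2≤7.2, cargo 74≥10, fuel economy 41≥33, price 31≤88).
D2: dominated by D3 (0-60 7.2≤9.6, cargo 74≥16, fuel economy 41≥15, price 31≤80).
D3: not dominated.
D4: dominated by D3 (0-60 7.2≤10.6, cargo 74≥71, fuel economy 41≥34, price 31≤88).
D5: not dominated (best 0-60).
D6: not dominated.
D7: dominated by D3 (0-60 7.2≤11.9, cargo 74≥73, fuel economy 41≥27, price 31≤52).
D8: not dominated (best fuel economy).
D9: not dominated.
D10: not dominated.
D11: not dominated.
D12: not dominated (best cargo).
Pareto-optimal: D3, D5, D6, D8, D9, D10, D11, D12 → 8.

8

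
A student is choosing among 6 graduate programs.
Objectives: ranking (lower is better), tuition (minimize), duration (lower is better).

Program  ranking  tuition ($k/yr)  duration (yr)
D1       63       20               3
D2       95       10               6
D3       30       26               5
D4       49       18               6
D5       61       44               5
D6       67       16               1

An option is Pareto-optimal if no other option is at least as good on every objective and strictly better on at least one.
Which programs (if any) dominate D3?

none

D1: worse on ranking (63 vs 30).
D2: worse on ranking (95 vs 30).
D4: worse on ranking (49 vs 30).
D5: worse on ranking (61 vs 30).
D6: worse on ranking (67 vs 30).
No option dominates D3.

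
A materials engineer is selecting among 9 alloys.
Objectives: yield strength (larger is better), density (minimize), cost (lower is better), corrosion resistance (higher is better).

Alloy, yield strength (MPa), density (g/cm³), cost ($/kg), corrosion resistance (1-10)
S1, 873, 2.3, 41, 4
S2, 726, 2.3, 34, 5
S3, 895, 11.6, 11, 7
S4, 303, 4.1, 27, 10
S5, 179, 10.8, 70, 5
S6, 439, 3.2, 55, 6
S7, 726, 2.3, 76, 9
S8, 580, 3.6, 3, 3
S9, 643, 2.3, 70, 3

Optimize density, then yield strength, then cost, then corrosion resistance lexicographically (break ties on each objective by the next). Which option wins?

S1

First minimize density: best is 2.3, kept {S1, S2, S7, S9}.
Then maximize yield strength: best is 873, kept {S1}.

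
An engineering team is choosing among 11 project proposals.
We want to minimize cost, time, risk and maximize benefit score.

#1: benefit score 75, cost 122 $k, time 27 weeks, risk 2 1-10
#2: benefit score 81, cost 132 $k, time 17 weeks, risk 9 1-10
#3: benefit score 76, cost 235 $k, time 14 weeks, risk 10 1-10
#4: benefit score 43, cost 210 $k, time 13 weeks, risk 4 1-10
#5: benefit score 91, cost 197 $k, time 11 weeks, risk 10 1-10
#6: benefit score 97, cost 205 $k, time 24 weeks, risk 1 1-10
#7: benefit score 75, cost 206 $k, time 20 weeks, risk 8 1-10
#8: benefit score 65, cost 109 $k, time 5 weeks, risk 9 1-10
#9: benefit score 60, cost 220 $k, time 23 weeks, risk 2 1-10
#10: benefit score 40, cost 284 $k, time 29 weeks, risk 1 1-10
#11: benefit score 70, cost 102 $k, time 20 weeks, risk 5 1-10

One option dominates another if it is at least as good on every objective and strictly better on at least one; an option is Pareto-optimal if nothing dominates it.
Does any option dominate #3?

#5 vs #3: benefit score 91≥76, cost 197≤235, time 11≤14, risk 10≤10 — #5 is at least as good on every objective and strictly better on at least one, so #5 dominates #3.

Yes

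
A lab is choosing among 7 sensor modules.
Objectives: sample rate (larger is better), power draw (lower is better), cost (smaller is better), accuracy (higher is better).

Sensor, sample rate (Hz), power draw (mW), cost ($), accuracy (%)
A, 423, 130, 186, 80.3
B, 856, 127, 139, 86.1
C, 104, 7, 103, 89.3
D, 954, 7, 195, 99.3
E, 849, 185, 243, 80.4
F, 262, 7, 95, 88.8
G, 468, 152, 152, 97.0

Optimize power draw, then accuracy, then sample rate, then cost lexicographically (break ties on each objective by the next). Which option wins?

First minimize power draw: best is 7, kept {C, D, F}.
Then maximize accuracy: best is 99.3, kept {D}.

D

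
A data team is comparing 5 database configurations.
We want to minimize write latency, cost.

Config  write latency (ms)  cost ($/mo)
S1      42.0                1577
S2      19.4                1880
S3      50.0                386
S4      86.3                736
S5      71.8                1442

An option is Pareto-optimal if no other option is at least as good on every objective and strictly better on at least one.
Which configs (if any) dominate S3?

S1: worse on cost (1577 vs 386).
S2: worse on cost (1880 vs 386).
S4: worse on write latency (86.3 vs 50.0).
S5: worse on write latency (71.8 vs 50.0).
No option dominates S3.

none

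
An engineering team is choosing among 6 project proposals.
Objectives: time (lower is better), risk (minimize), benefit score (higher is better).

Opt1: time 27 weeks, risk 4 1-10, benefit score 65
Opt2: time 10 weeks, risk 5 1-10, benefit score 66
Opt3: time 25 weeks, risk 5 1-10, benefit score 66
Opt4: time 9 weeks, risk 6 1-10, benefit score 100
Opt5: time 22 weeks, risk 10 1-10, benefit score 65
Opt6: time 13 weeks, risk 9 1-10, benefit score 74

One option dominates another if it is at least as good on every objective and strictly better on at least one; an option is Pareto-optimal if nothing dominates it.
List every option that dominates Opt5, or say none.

Opt2: time 10≤22, risk 5≤10, benefit score 66≥65 — dominates Opt5.
Opt4: time 9≤22, risk 6≤10, benefit score 100≥65 — dominates Opt5.
Opt6: time 13≤22, risk 9≤10, benefit score 74≥65 — dominates Opt5.
Others (Opt1, Opt3) are each worse than Opt5 on at least one objective.

Opt2, Opt4, Opt6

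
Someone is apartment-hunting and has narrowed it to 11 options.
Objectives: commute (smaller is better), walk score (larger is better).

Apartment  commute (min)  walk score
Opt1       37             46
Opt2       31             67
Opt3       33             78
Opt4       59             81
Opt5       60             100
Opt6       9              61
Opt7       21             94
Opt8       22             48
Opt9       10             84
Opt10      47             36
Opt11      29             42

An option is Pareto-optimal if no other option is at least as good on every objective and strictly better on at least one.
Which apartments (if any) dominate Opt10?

Opt1, Opt2, Opt3, Opt6, Opt7, Opt8, Opt9, Opt11

Opt1: commute 37≤47, walk score 46≥36 — dominates Opt10.
Opt2: commute 31≤47, walk score 67≥36 — dominates Opt10.
Opt3: commute 33≤47, walk score 78≥36 — dominates Opt10.
Opt6: commute 9≤47, walk score 61≥36 — dominates Opt10.
Opt7: commute 21≤47, walk score 94≥36 — dominates Opt10.
Opt8: commute 22≤47, walk score 48≥36 — dominates Opt10.
Opt9: commute 10≤47, walk score 84≥36 — dominates Opt10.
Opt11: commute 29≤47, walk score 42≥36 — dominates Opt10.
Others (Opt4, Opt5) are each worse than Opt10 on at least one objective.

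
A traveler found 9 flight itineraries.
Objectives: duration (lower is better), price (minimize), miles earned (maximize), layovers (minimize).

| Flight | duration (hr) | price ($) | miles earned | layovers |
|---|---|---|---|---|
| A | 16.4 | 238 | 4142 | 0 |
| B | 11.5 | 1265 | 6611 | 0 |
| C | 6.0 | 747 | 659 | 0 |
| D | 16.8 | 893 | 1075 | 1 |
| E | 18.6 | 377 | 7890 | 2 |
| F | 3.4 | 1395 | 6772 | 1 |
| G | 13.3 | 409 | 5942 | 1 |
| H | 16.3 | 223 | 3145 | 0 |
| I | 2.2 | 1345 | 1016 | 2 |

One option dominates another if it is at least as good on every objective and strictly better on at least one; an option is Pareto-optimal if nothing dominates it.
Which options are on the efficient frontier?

A, B, C, E, F, G, H, I

A: not dominated.
B: not dominated.
C: not dominated.
D: dominated by A (duration 16.4≤16.8, price 238≤893, miles earned 4142≥1075, layovers 0≤1).
E: not dominated (best miles earned).
F: not dominated.
G: not dominated.
H: not dominated (best price).
I: not dominated (best duration).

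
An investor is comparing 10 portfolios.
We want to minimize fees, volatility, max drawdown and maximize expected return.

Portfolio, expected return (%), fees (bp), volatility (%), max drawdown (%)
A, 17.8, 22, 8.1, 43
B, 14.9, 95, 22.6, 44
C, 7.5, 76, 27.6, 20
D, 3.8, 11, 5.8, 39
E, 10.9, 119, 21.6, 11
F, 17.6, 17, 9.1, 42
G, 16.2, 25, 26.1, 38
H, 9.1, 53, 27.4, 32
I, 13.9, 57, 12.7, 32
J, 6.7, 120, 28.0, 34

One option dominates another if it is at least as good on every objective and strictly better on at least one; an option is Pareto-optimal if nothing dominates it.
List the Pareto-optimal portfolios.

A, C, D, E, F, G, H, I

A: not dominated (best expected return).
B: dominated by A (expected return 17.8≥14.9, fees 22≤95, volatility 8.1≤22.6, max drawdown 43≤44).
C: not dominated.
D: not dominated (best fees).
E: not dominated (best max drawdown).
F: not dominated.
G: not dominated.
H: not dominated.
I: not dominated.
J: dominated by C (expected return 7.5≥6.7, fees 76≤120, volatility 27.6≤28.0, max drawdown 20≤34).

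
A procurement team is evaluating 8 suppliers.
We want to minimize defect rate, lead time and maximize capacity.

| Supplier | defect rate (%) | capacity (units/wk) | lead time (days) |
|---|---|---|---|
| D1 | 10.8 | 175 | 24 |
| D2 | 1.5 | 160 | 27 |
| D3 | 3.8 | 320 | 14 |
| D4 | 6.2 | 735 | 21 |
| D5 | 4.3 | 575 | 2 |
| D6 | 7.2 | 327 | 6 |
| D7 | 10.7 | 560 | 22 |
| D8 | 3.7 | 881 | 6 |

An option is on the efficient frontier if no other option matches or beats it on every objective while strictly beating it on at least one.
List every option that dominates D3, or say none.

D8: defect rate 3.7≤3.8, capacity 881≥320, lead time 6≤14 — dominates D3.
Others (D1, D2, D4, D5, D6, D7) are each worse than D3 on at least one objective.

D8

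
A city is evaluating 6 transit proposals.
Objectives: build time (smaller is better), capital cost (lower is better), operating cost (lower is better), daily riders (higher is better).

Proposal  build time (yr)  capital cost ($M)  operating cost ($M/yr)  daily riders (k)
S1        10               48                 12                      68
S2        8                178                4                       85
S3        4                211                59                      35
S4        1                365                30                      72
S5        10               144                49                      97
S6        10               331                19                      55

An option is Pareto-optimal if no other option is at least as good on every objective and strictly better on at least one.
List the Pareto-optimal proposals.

S1, S2, S3, S4, S5

S1: not dominated (best capital cost).
S2: not dominated (best operating cost).
S3: not dominated.
S4: not dominated (best build time).
S5: not dominated (best daily riders).
S6: dominated by S1 (build time 10≤10, capital cost 48≤331, operating cost 12≤19, daily riders 68≥55).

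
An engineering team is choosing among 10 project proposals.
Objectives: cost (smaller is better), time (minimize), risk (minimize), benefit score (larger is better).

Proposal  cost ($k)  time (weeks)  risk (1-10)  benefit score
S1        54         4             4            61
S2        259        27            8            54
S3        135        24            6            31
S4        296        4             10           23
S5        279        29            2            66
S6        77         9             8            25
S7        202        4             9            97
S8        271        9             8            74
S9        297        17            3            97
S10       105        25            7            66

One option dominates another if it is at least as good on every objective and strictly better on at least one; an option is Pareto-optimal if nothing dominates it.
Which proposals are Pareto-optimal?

S1, S5, S7, S8, S9, S10

S1: not dominated (best cost).
S2: dominated by S1 (cost 54≤259, time 4≤27, risk 4≤8, benefit score 61≥54).
S3: dominated by S1 (cost 54≤135, time 4≤24, risk 4≤6, benefit score 61≥31).
S4: dominated by S1 (cost 54≤296, time 4≤4, risk 4≤10, benefit score 61≥23).
S5: not dominated (best risk).
S6: dominated by S1 (cost 54≤77, time 4≤9, risk 4≤8, benefit score 61≥25).
S7: not dominated.
S8: not dominated.
S9: not dominated.
S10: not dominated.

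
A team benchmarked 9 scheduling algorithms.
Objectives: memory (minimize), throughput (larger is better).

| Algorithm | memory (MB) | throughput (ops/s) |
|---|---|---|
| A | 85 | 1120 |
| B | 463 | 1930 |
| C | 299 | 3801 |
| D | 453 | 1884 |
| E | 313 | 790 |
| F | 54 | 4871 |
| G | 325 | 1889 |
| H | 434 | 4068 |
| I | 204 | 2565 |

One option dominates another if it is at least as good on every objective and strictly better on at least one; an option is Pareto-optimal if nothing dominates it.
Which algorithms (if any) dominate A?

F: memory 54≤85, throughput 4871≥1120 — dominates A.
Others (B, C, D, E, G, H, I) are each worse than A on at least one objective.

F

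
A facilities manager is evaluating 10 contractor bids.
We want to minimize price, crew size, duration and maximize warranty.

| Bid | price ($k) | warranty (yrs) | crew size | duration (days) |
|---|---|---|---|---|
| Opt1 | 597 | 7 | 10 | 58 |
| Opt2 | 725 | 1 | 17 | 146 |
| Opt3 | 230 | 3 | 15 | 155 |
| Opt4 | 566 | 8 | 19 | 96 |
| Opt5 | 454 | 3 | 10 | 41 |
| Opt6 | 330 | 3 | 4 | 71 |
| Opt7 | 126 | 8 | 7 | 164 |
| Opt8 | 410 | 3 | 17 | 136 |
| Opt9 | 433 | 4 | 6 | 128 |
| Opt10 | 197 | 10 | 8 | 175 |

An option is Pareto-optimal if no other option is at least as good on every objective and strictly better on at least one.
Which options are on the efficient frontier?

Opt1: not dominated.
Opt2: dominated by Opt1 (price 597≤725, warranty 7≥1, crew size 10≤17, duration 58≤146).
Opt3: not dominated.
Opt4: not dominated.
Opt5: not dominated (best duration).
Opt6: not dominated (best crew size).
Opt7: not dominated (best price).
Opt8: dominated by Opt6 (price 330≤410, warranty 3≥3, crew size 4≤17, duration 71≤136).
Opt9: not dominated.
Opt10: not dominated (best warranty).

Opt1, Opt3, Opt4, Opt5, Opt6, Opt7, Opt9, Opt10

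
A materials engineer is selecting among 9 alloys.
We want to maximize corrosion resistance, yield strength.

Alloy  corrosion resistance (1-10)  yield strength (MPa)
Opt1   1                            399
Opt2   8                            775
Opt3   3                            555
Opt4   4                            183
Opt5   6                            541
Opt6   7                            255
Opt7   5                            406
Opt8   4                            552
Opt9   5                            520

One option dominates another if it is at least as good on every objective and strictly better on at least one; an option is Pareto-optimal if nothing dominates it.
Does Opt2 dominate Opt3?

Yes

Opt2 vs Opt3: corrosion resistance 8≥3, yield strength 775≥555 — Opt2 is at least as good on every objective with at least one strict improvement.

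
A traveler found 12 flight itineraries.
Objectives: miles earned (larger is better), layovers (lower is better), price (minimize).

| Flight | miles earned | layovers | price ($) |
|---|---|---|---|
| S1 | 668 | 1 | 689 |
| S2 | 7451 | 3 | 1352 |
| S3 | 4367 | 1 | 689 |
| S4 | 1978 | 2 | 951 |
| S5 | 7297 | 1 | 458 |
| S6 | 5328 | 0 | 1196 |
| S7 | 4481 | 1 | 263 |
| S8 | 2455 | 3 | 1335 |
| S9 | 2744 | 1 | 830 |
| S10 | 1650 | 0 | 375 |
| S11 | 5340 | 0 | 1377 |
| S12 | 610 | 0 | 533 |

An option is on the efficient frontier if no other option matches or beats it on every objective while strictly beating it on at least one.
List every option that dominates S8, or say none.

S3: miles earned 4367≥2455, layovers 1≤3, price 689≤1335 — dominates S8.
S5: miles earned 7297≥2455, layovers 1≤3, price 458≤1335 — dominates S8.
S6: miles earned 5328≥2455, layovers 0≤3, price 1196≤1335 — dominates S8.
S7: miles earned 4481≥2455, layovers 1≤3, price 263≤1335 — dominates S8.
S9: miles earned 2744≥2455, layovers 1≤3, price 830≤1335 — dominates S8.
Others (S1, S2, S4, S10, S11, S12) are each worse than S8 on at least one objective.

S3, S5, S6, S7, S9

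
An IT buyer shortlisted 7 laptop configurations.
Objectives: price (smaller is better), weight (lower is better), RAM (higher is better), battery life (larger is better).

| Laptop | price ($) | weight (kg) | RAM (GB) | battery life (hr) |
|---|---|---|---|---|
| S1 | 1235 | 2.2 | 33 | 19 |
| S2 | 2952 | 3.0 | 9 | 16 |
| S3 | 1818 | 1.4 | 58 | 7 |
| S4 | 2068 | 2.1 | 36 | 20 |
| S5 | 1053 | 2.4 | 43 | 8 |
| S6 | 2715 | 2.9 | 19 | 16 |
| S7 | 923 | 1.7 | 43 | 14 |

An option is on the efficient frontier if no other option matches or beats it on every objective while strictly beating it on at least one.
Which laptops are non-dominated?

S1, S3, S4, S7

S1: not dominated.
S2: dominated by S1 (price 1235≤2952, weight 2.2≤3.0, RAM 33≥9, battery life 19≥16).
S3: not dominated (best weight).
S4: not dominated (best battery life).
S5: dominated by S7 (price 923≤1053, weight 1.7≤2.4, RAM 43≥43, battery life 14≥8).
S6: dominated by S1 (price 1235≤2715, weight 2.2≤2.9, RAM 33≥19, battery life 19≥16).
S7: not dominated (best price).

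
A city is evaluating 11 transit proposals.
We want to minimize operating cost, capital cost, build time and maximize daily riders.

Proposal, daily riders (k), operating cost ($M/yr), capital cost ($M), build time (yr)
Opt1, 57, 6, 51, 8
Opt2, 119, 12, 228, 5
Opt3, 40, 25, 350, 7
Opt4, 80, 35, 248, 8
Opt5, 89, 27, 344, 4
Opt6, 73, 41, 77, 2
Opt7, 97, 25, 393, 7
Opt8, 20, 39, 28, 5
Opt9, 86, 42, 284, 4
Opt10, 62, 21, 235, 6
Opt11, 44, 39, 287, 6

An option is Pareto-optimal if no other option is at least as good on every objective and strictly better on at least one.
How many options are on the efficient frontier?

6

Opt1: not dominated (best operating cost).
Opt2: not dominated (best daily riders).
Opt3: dominated by Opt2 (daily riders 119≥40, operating cost 12≤25, capital cost 228≤350, build time 5≤7).
Opt4: dominated by Opt2 (daily riders 119≥80, operating cost 12≤35, capital cost 228≤248, build time 5≤8).
Opt5: not dominated.
Opt6: not dominated (best build time).
Opt7: dominated by Opt2 (daily riders 119≥97, operating cost 12≤25, capital cost 228≤393, build time 5≤7).
Opt8: not dominated (best capital cost).
Opt9: not dominated.
Opt10: dominated by Opt2 (daily riders 119≥62, operating cost 12≤21, capital cost 228≤235, build time 5≤6).
Opt11: dominated by Opt2 (daily riders 119≥44, operating cost 12≤39, capital cost 228≤287, build time 5≤6).
Pareto-optimal: Opt1, Opt2, Opt5, Opt6, Opt8, Opt9 → 6.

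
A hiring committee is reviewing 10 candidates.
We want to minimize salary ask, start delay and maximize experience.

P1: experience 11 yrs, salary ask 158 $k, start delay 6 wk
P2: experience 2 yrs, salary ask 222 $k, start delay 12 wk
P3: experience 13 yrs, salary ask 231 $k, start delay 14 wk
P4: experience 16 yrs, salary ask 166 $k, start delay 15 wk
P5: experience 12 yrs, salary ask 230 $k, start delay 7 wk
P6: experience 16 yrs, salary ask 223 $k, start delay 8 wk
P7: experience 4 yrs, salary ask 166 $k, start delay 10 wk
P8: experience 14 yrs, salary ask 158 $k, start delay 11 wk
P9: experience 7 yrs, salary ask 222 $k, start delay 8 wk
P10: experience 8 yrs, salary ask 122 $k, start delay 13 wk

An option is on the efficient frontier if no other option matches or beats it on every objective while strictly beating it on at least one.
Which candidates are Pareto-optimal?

P1: not dominated (best start delay).
P2: dominated by P1 (experience 11≥2, salary ask 158≤222, start delay 6≤12).
P3: dominated by P6 (experience 16≥13, salary ask 223≤231, start delay 8≤14).
P4: not dominated.
P5: not dominated.
P6: not dominated.
P7: dominated by P1 (experience 11≥4, salary ask 158≤166, start delay 6≤10).
P8: not dominated.
P9: dominated by P1 (experience 11≥7, salary ask 158≤222, start delay 6≤8).
P10: not dominated (best salary ask).

P1, P4, P5, P6, P8, P10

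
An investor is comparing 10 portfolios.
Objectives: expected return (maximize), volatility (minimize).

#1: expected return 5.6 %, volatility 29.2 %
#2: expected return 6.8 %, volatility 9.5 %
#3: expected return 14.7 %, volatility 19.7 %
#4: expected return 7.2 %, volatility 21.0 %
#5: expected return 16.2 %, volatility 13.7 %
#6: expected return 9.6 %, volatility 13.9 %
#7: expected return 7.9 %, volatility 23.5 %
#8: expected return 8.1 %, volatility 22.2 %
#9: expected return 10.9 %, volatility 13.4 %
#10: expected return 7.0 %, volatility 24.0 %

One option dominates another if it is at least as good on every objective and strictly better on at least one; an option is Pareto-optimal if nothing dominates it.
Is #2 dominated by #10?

#10 vs #2: #10 is worse on volatility (24.0 vs 9.5), so it does not dominate #2.

No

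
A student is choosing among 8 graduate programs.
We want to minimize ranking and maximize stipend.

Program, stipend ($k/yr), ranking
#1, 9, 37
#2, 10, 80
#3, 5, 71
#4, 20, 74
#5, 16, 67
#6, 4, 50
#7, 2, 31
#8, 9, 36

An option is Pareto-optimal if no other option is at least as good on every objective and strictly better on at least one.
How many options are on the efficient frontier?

#1: dominated by #8 (stipend 9≥9, ranking 36≤37).
#2: dominated by #4 (stipend 20≥10, ranking 74≤80).
#3: dominated by #1 (stipend 9≥5, ranking 37≤71).
#4: not dominated (best stipend).
#5: not dominated.
#6: dominated by #1 (stipend 9≥4, ranking 37≤50).
#7: not dominated (best ranking).
#8: not dominated.
Pareto-optimal: #4, #5, #7, #8 → 4.

4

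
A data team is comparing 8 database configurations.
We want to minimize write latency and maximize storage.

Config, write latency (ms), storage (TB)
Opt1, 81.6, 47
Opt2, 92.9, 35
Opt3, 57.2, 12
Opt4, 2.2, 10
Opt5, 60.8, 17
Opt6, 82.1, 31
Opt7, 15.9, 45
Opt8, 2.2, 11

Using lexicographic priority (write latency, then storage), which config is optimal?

First minimize write latency: best is 2.2, kept {Opt4, Opt8}.
Then maximize storage: best is 11, kept {Opt8}.

Opt8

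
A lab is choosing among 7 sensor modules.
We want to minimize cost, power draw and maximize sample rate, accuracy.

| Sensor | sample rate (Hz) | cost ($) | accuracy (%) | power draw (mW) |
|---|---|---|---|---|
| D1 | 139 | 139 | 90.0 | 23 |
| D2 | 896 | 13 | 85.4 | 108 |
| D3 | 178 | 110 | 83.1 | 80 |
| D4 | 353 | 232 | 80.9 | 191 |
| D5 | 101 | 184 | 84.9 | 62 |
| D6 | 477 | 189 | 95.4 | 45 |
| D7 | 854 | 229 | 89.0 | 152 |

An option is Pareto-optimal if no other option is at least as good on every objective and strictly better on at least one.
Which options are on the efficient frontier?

D1, D2, D3, D6, D7

D1: not dominated (best power draw).
D2: not dominated (best sample rate).
D3: not dominated.
D4: dominated by D2 (sample rate 896≥353, cost 13≤232, accuracy 85.4≥80.9, power draw 108≤191).
D5: dominated by D1 (sample rate 139≥101, cost 139≤184, accuracy 90.0≥84.9, power draw 23≤62).
D6: not dominated (best accuracy).
D7: not dominated.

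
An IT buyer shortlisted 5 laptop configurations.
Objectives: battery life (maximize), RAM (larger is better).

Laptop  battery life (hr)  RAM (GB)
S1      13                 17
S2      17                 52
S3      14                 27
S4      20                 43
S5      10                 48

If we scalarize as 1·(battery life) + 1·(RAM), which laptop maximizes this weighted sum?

S2

S1: 1·13 + 1·17 = 30
S2: 1·17 + 1·52 = 69
S3: 1·14 + 1·27 = 41
S4: 1·20 + 1·43 = 63
S5: 1·10 + 1·48 = 58
Highest: S2 at 69.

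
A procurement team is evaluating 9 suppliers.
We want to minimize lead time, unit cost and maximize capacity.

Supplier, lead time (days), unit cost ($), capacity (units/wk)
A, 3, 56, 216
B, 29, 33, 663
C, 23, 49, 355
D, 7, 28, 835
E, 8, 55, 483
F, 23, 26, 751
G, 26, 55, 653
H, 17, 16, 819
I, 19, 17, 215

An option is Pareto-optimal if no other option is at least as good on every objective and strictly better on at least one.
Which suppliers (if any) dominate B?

D: lead time 7≤29, unit cost 28≤33, capacity 835≥663 — dominates B.
F: lead time 23≤29, unit cost 26≤33, capacity 751≥663 — dominates B.
H: lead time 17≤29, unit cost 16≤33, capacity 819≥663 — dominates B.
Others (A, C, E, G, I) are each worse than B on at least one objective.

D, F, H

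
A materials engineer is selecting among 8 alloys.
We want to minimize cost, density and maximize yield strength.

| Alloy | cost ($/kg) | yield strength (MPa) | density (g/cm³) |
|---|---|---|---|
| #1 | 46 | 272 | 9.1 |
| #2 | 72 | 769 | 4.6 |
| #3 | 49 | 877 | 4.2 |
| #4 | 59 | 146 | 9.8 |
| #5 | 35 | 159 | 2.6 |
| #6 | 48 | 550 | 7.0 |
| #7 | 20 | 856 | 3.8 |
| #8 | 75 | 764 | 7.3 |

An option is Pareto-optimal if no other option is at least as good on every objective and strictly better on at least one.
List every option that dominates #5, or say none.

#1: worse on cost (46 vs 35).
#2: worse on cost (72 vs 35).
#3: worse on cost (49 vs 35).
#4: worse on cost (59 vs 35).
#6: worse on cost (48 vs 35).
#7: worse on density (3.8 vs 2.6).
#8: worse on cost (75 vs 35).
No option dominates #5.

none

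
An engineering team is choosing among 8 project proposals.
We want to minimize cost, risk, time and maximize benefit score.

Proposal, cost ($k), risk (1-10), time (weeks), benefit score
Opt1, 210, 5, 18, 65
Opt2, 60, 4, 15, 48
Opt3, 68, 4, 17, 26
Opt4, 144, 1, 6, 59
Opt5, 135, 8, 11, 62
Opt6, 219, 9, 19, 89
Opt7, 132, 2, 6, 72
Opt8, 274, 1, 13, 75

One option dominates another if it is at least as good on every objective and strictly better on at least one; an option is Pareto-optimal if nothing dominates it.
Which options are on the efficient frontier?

Opt1: dominated by Opt7 (cost 132≤210, risk 2≤5, time 6≤18, benefit score 72≥65).
Opt2: not dominated (best cost).
Opt3: dominated by Opt2 (cost 60≤68, risk 4≤4, time 15≤17, benefit score 48≥26).
Opt4: not dominated.
Opt5: dominated by Opt7 (cost 132≤135, risk 2≤8, time 6≤11, benefit score 72≥62).
Opt6: not dominated (best benefit score).
Opt7: not dominated.
Opt8: not dominated.

Opt2, Opt4, Opt6, Opt7, Opt8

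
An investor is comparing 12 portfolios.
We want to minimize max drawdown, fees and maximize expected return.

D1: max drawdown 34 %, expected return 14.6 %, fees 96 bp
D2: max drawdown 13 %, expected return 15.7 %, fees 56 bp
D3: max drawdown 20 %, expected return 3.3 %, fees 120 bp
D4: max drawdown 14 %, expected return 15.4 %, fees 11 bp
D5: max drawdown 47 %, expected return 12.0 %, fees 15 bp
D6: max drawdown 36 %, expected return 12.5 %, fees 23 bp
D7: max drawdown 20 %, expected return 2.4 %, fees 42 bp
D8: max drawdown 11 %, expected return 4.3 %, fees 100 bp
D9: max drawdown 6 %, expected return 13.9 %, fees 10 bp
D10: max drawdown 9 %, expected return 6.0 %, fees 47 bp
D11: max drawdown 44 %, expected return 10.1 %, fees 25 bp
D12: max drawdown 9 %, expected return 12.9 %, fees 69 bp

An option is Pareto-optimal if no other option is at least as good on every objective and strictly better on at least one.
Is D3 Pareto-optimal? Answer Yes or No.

D2 vs D3: max drawdown 13≤20, expected return 15.7≥3.3, fees 56≤120 — D2 is at least as good on every objective and strictly better on at least one, so D2 dominates D3.

No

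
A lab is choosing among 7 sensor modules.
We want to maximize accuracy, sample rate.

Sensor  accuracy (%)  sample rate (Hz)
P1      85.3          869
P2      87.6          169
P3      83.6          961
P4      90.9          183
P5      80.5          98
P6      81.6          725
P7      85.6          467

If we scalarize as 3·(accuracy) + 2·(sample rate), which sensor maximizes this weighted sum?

P1: 3·85.3 + 2·869 = 1993.9
P2: 3·87.6 + 2·169 = 600.8
P3: 3·83.6 + 2·961 = 2172.8
P4: 3·90.9 + 2·183 = 638.7
P5: 3·80.5 + 2·98 = 437.5
P6: 3·81.6 + 2·725 = 1694.8
P7: 3·85.6 + 2·467 = 1190.8
Highest: P3 at 2172.8.

P3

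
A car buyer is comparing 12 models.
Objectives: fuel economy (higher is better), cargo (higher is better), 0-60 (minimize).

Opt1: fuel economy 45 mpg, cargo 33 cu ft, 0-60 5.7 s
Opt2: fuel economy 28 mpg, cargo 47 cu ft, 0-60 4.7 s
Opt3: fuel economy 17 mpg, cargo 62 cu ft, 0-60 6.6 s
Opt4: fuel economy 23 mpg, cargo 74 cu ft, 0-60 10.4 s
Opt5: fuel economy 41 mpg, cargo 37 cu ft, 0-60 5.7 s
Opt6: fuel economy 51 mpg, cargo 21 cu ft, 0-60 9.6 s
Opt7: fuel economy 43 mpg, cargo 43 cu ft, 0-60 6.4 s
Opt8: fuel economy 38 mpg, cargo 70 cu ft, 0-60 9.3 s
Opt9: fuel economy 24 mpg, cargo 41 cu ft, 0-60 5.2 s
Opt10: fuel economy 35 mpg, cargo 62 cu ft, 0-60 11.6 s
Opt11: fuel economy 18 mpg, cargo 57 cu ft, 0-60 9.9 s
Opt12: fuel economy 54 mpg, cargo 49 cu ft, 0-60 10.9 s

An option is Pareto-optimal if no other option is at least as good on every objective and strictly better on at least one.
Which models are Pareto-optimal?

Opt1, Opt2, Opt3, Opt4, Opt5, Opt6, Opt7, Opt8, Opt12

Opt1: not dominated.
Opt2: not dominated (best 0-60).
Opt3: not dominated.
Opt4: not dominated (best cargo).
Opt5: not dominated.
Opt6: not dominated.
Opt7: not dominated.
Opt8: not dominated.
Opt9: dominated by Opt2 (fuel economy 28≥24, cargo 47≥41, 0-60 4.7≤5.2).
Opt10: dominated by Opt8 (fuel economy 38≥35, cargo 70≥62, 0-60 9.3≤11.6).
Opt11: dominated by Opt8 (fuel economy 38≥18, cargo 70≥57, 0-60 9.3≤9.9).
Opt12: not dominated (best fuel economy).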